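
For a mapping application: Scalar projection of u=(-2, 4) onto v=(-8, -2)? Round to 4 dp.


u.v = 8, |v| = sqrt(68) = 8.2462
Scalar projection = u.v / |v| = 8 / sqrt(68) = 0.9701

0.9701


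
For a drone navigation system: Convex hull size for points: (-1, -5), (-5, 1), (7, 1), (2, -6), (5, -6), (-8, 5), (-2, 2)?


Convex hull vertices (CCW): (-8, 5), (-1, -5), (2, -6), (5, -6), (7, 1)
Count = 5

5


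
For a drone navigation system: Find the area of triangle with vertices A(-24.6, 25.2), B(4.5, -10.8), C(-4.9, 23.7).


Area = |x_A(y_B-y_C) + x_B(y_C-y_A) + x_C(y_A-y_B)|/2
= |848.7 + (-6.75) + (-176.4)|/2
= 665.55/2 = 332.775

332.775


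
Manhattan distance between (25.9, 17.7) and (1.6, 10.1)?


|25.9-1.6| + |17.7-10.1| = 24.3 + 7.6 = 31.9

31.9


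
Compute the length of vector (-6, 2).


|u| = sqrt((-6)^2 + 2^2) = sqrt(40) = 6.3246

6.3246


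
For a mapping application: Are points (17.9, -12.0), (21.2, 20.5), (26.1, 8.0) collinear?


Cross product: (21.2-17.9)*(8-(-12)) - (20.5-(-12))*(26.1-17.9)
= -200.5

No, not collinear


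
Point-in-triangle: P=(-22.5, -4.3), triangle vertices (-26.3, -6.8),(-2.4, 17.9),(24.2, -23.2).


Cross products: AB x AP = -34.11, BC x BP = -1416.63, CA x CP = -188.57
All same sign? yes

Yes, inside


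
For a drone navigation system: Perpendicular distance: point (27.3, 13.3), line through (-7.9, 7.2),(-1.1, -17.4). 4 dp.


|cross product| = 907.4
|line direction| = sqrt(651.4) = 25.5225
Distance = 907.4/sqrt(651.4) = 35.5529

35.5529


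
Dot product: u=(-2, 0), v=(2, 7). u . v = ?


u . v = u_x*v_x + u_y*v_y = (-2)*2 + 0*7
= (-4) + 0 = -4

-4


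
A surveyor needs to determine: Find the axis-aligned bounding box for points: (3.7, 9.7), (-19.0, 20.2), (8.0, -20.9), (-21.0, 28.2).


x range: [-21, 8]
y range: [-20.9, 28.2]
Bounding box: (-21,-20.9) to (8,28.2)

(-21,-20.9) to (8,28.2)


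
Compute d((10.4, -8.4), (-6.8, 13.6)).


dx=-17.2, dy=22
d^2 = (-17.2)^2 + 22^2 = 779.84
d = sqrt(779.84) = 27.9256

27.9256


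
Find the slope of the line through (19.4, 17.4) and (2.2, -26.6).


slope = (y2-y1)/(x2-x1) = ((-26.6)-17.4)/(2.2-19.4) = (-44)/(-17.2) = 2.5581

2.5581


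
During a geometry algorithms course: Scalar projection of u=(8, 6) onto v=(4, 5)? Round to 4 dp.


u.v = 62, |v| = sqrt(41) = 6.4031
Scalar projection = u.v / |v| = 62 / sqrt(41) = 9.6828

9.6828


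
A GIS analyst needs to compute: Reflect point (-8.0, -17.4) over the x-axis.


Reflection over x-axis: (x,y) -> (x,-y)
(-8, -17.4) -> (-8, 17.4)

(-8, 17.4)


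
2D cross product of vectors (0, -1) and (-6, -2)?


u x v = u_x*v_y - u_y*v_x = 0*(-2) - (-1)*(-6)
= 0 - 6 = -6

-6


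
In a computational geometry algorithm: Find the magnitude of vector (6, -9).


|u| = sqrt(6^2 + (-9)^2) = sqrt(117) = 10.8167

10.8167


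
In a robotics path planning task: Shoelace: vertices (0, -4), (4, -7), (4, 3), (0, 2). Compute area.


Shoelace sum: (0*(-7) - 4*(-4)) + (4*3 - 4*(-7)) + (4*2 - 0*3) + (0*(-4) - 0*2)
= 64
Area = |64|/2 = 32

32


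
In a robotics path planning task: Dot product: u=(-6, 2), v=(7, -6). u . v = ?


u . v = u_x*v_x + u_y*v_y = (-6)*7 + 2*(-6)
= (-42) + (-12) = -54

-54


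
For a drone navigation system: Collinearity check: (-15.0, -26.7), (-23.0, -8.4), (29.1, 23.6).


Cross product: ((-23)-(-15))*(23.6-(-26.7)) - ((-8.4)-(-26.7))*(29.1-(-15))
= -1209.43

No, not collinear


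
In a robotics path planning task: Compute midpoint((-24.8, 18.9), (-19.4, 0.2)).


M = (((-24.8)+(-19.4))/2, (18.9+0.2)/2)
= (-22.1, 9.55)

(-22.1, 9.55)


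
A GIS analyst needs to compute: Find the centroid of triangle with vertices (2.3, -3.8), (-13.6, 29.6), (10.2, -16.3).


Centroid = ((x_A+x_B+x_C)/3, (y_A+y_B+y_C)/3)
= ((2.3+(-13.6)+10.2)/3, ((-3.8)+29.6+(-16.3))/3)
= (-0.3667, 3.1667)

(-0.3667, 3.1667)


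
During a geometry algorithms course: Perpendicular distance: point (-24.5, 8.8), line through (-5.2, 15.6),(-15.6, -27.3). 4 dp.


|cross product| = 757.25
|line direction| = sqrt(1948.57) = 44.1426
Distance = 757.25/sqrt(1948.57) = 17.1546

17.1546


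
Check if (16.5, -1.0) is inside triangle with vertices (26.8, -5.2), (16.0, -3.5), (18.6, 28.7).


Cross products: AB x AP = -27.85, BC x BP = -9.6, CA x CP = -314.73
All same sign? yes

Yes, inside


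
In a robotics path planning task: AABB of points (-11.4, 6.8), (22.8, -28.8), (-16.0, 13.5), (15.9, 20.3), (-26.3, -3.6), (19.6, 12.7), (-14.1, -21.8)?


x range: [-26.3, 22.8]
y range: [-28.8, 20.3]
Bounding box: (-26.3,-28.8) to (22.8,20.3)

(-26.3,-28.8) to (22.8,20.3)


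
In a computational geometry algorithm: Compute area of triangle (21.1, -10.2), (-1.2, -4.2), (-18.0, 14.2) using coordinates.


Area = |x_A(y_B-y_C) + x_B(y_C-y_A) + x_C(y_A-y_B)|/2
= |(-388.24) + (-29.28) + 108|/2
= 309.52/2 = 154.76

154.76


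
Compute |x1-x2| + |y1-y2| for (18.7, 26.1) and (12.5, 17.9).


|18.7-12.5| + |26.1-17.9| = 6.2 + 8.2 = 14.4

14.4


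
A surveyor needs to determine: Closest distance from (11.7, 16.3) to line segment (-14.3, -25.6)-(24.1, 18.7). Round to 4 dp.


Project P onto AB: t = 0.8305 (clamped to [0,1])
Closest point on segment: (17.5923, 11.1924)
Distance: 7.7979

7.7979


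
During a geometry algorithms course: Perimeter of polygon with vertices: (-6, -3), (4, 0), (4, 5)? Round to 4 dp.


Sides: (-6, -3)->(4, 0): sqrt(109) = 10.440307, (4, 0)->(4, 5): sqrt(25) = 5, (4, 5)->(-6, -3): sqrt(164) = 12.806248
Sum = 28.246555
Perimeter = 28.2466

28.2466


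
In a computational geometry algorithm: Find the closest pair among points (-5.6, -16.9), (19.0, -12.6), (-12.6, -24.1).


d(P0,P1) = 24.973, d(P0,P2) = 10.0419, d(P1,P2) = 33.6275
Closest: P0 and P2

Closest pair: (-5.6, -16.9) and (-12.6, -24.1), distance = 10.0419


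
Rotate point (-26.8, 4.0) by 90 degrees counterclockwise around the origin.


90° CCW: (x,y) -> (-y, x)
(-26.8,4) -> (-4, -26.8)

(-4, -26.8)


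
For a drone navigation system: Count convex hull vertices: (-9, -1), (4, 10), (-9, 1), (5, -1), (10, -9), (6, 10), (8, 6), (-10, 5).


Convex hull vertices (CCW): (-10, 5), (-9, -1), (10, -9), (8, 6), (6, 10), (4, 10)
Count = 6

6


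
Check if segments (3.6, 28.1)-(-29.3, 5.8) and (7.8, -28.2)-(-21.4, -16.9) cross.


Cross products: d1=-1596.5, d2=-573.57, d3=1945.93, d4=923
d1*d2 < 0 and d3*d4 < 0? no

No, they don't intersect


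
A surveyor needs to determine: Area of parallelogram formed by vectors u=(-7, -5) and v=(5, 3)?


|u x v| = |(-7)*3 - (-5)*5|
= |(-21) - (-25)| = 4

4


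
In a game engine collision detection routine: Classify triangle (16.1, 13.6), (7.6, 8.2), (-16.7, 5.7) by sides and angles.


Side lengths squared: AB^2=101.41, BC^2=596.74, CA^2=1138.25
Sorted: [101.41, 596.74, 1138.25]
By sides: Scalene, By angles: Obtuse

Scalene, Obtuse


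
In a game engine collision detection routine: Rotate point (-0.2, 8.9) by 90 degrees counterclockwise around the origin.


90° CCW: (x,y) -> (-y, x)
(-0.2,8.9) -> (-8.9, -0.2)

(-8.9, -0.2)


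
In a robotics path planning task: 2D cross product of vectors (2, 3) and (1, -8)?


u x v = u_x*v_y - u_y*v_x = 2*(-8) - 3*1
= (-16) - 3 = -19

-19


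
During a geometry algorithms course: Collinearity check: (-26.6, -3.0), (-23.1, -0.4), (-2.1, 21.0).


Cross product: ((-23.1)-(-26.6))*(21-(-3)) - ((-0.4)-(-3))*((-2.1)-(-26.6))
= 20.3

No, not collinear


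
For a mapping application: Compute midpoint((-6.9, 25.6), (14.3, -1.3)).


M = (((-6.9)+14.3)/2, (25.6+(-1.3))/2)
= (3.7, 12.15)

(3.7, 12.15)


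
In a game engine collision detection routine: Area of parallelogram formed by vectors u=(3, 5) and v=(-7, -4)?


|u x v| = |3*(-4) - 5*(-7)|
= |(-12) - (-35)| = 23

23


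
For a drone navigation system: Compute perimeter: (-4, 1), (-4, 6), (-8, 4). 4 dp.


Sides: (-4, 1)->(-4, 6): sqrt(25) = 5, (-4, 6)->(-8, 4): sqrt(20) = 4.472136, (-8, 4)->(-4, 1): sqrt(25) = 5
Sum = 14.472136
Perimeter = 14.4721

14.4721


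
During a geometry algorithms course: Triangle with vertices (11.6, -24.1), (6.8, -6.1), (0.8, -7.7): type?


Side lengths squared: AB^2=347.04, BC^2=38.56, CA^2=385.6
Sorted: [38.56, 347.04, 385.6]
By sides: Scalene, By angles: Right

Scalene, Right


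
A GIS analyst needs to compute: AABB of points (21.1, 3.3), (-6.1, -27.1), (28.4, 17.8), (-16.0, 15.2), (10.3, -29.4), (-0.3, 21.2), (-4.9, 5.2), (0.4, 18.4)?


x range: [-16, 28.4]
y range: [-29.4, 21.2]
Bounding box: (-16,-29.4) to (28.4,21.2)

(-16,-29.4) to (28.4,21.2)


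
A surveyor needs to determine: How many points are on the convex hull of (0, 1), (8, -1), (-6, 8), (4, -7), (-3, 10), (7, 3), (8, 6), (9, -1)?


Convex hull vertices (CCW): (-6, 8), (4, -7), (9, -1), (8, 6), (-3, 10)
Count = 5

5


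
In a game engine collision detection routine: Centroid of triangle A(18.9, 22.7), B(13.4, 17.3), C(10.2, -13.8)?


Centroid = ((x_A+x_B+x_C)/3, (y_A+y_B+y_C)/3)
= ((18.9+13.4+10.2)/3, (22.7+17.3+(-13.8))/3)
= (14.1667, 8.7333)

(14.1667, 8.7333)


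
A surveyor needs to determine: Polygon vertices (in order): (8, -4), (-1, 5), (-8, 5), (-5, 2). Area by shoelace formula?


Shoelace sum: (8*5 - (-1)*(-4)) + ((-1)*5 - (-8)*5) + ((-8)*2 - (-5)*5) + ((-5)*(-4) - 8*2)
= 84
Area = |84|/2 = 42

42


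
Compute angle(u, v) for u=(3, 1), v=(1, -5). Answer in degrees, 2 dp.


u.v = -2, |u| = sqrt(10) = 3.1623, |v| = sqrt(26) = 5.099
cos(theta) = u.v/(|u||v|) = -2/sqrt(260) = -0.124035
theta = acos(-0.124035) = 97.13 degrees

97.13 degrees


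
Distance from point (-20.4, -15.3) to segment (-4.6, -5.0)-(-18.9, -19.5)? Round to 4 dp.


Project P onto AB: t = 0.9049 (clamped to [0,1])
Closest point on segment: (-17.5398, -18.1208)
Distance: 4.0172

4.0172


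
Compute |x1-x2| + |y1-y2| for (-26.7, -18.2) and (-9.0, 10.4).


|(-26.7)-(-9)| + |(-18.2)-10.4| = 17.7 + 28.6 = 46.3

46.3


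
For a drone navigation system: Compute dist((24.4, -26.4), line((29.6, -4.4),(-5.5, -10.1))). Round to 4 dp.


|cross product| = 742.56
|line direction| = sqrt(1264.5) = 35.5598
Distance = 742.56/sqrt(1264.5) = 20.882

20.882


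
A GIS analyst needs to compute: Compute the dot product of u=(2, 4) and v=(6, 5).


u . v = u_x*v_x + u_y*v_y = 2*6 + 4*5
= 12 + 20 = 32

32


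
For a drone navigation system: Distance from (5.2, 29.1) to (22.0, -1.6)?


dx=16.8, dy=-30.7
d^2 = 16.8^2 + (-30.7)^2 = 1224.73
d = sqrt(1224.73) = 34.9961

34.9961


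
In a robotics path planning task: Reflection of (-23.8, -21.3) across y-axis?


Reflection over y-axis: (x,y) -> (-x,y)
(-23.8, -21.3) -> (23.8, -21.3)

(23.8, -21.3)


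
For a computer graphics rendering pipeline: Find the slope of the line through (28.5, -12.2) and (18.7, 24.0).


slope = (y2-y1)/(x2-x1) = (24-(-12.2))/(18.7-28.5) = 36.2/(-9.8) = -3.6939

-3.6939


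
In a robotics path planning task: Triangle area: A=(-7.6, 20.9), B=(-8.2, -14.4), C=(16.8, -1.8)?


Area = |x_A(y_B-y_C) + x_B(y_C-y_A) + x_C(y_A-y_B)|/2
= |95.76 + 186.14 + 593.04|/2
= 874.94/2 = 437.47

437.47


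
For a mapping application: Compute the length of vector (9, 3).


|u| = sqrt(9^2 + 3^2) = sqrt(90) = 9.4868

9.4868


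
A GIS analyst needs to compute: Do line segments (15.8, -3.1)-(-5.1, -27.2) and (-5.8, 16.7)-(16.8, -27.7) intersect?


Cross products: d1=511.56, d2=-961.06, d3=-934.38, d4=538.24
d1*d2 < 0 and d3*d4 < 0? yes

Yes, they intersect


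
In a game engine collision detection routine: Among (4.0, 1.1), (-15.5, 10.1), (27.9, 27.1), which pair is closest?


d(P0,P1) = 21.4767, d(P0,P2) = 35.3159, d(P1,P2) = 46.6107
Closest: P0 and P1

Closest pair: (4.0, 1.1) and (-15.5, 10.1), distance = 21.4767


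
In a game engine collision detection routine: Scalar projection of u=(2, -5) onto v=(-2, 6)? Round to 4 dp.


u.v = -34, |v| = sqrt(40) = 6.3246
Scalar projection = u.v / |v| = -34 / sqrt(40) = -5.3759

-5.3759


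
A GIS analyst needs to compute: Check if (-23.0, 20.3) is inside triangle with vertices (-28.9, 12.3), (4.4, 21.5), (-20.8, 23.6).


Cross products: AB x AP = 212.12, BC x BP = 87.78, CA x CP = 1.87
All same sign? yes

Yes, inside


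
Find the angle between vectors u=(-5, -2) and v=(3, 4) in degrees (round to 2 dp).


u.v = -23, |u| = sqrt(29) = 5.3852, |v| = sqrt(25) = 5
cos(theta) = u.v/(|u||v|) = -23/sqrt(725) = -0.854199
theta = acos(-0.854199) = 148.67 degrees

148.67 degrees


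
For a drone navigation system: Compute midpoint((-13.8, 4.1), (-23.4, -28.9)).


M = (((-13.8)+(-23.4))/2, (4.1+(-28.9))/2)
= (-18.6, -12.4)

(-18.6, -12.4)


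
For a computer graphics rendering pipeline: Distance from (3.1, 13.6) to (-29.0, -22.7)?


dx=-32.1, dy=-36.3
d^2 = (-32.1)^2 + (-36.3)^2 = 2348.1
d = sqrt(2348.1) = 48.4572

48.4572


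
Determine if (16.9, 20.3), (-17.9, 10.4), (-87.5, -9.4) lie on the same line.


Cross product: ((-17.9)-16.9)*((-9.4)-20.3) - (10.4-20.3)*((-87.5)-16.9)
= 0

Yes, collinear


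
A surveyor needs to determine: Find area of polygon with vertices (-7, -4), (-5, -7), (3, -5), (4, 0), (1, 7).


Shoelace sum: ((-7)*(-7) - (-5)*(-4)) + ((-5)*(-5) - 3*(-7)) + (3*0 - 4*(-5)) + (4*7 - 1*0) + (1*(-4) - (-7)*7)
= 168
Area = |168|/2 = 84

84


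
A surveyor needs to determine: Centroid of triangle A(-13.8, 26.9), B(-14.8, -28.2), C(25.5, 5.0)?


Centroid = ((x_A+x_B+x_C)/3, (y_A+y_B+y_C)/3)
= (((-13.8)+(-14.8)+25.5)/3, (26.9+(-28.2)+5)/3)
= (-1.0333, 1.2333)

(-1.0333, 1.2333)


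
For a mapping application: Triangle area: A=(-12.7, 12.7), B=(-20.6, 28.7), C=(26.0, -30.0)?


Area = |x_A(y_B-y_C) + x_B(y_C-y_A) + x_C(y_A-y_B)|/2
= |(-745.49) + 879.62 + (-416)|/2
= 281.87/2 = 140.935

140.935


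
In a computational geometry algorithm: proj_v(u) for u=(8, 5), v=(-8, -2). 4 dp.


u.v = -74, |v| = sqrt(68) = 8.2462
Scalar projection = u.v / |v| = -74 / sqrt(68) = -8.9738

-8.9738


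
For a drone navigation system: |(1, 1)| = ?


|u| = sqrt(1^2 + 1^2) = sqrt(2) = 1.4142

1.4142


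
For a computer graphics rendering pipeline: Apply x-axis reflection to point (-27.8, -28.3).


Reflection over x-axis: (x,y) -> (x,-y)
(-27.8, -28.3) -> (-27.8, 28.3)

(-27.8, 28.3)


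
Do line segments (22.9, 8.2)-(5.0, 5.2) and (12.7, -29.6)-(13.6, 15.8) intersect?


Cross products: d1=-429.06, d2=380.9, d3=646.02, d4=-163.94
d1*d2 < 0 and d3*d4 < 0? yes

Yes, they intersect


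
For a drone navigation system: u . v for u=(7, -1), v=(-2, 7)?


u . v = u_x*v_x + u_y*v_y = 7*(-2) + (-1)*7
= (-14) + (-7) = -21

-21


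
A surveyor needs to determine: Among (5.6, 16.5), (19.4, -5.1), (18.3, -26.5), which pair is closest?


d(P0,P1) = 25.632, d(P0,P2) = 44.8363, d(P1,P2) = 21.4283
Closest: P1 and P2

Closest pair: (19.4, -5.1) and (18.3, -26.5), distance = 21.4283


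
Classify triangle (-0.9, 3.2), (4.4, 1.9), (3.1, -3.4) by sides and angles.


Side lengths squared: AB^2=29.78, BC^2=29.78, CA^2=59.56
Sorted: [29.78, 29.78, 59.56]
By sides: Isosceles, By angles: Right

Isosceles, Right


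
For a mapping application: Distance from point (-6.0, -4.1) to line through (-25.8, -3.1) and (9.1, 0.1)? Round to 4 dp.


|cross product| = 98.26
|line direction| = sqrt(1228.25) = 35.0464
Distance = 98.26/sqrt(1228.25) = 2.8037

2.8037


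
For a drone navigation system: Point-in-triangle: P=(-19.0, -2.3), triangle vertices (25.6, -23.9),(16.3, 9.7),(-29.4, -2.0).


Cross products: AB x AP = 1297.68, BC x BP = 135.39, CA x CP = 211.26
All same sign? yes

Yes, inside


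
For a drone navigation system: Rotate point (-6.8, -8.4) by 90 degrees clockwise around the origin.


90° CW: (x,y) -> (y, -x)
(-6.8,-8.4) -> (-8.4, 6.8)

(-8.4, 6.8)


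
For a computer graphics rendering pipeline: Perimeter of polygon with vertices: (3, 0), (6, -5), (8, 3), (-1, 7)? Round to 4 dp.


Sides: (3, 0)->(6, -5): sqrt(34) = 5.830952, (6, -5)->(8, 3): sqrt(68) = 8.246211, (8, 3)->(-1, 7): sqrt(97) = 9.848858, (-1, 7)->(3, 0): sqrt(65) = 8.062258
Sum = 31.988279
Perimeter = 31.9883

31.9883


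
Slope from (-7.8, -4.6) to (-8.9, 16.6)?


slope = (y2-y1)/(x2-x1) = (16.6-(-4.6))/((-8.9)-(-7.8)) = 21.2/(-1.1) = -19.2727

-19.2727


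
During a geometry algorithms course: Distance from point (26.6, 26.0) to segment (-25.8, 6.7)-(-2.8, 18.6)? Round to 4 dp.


Project P onto AB: t = 1 (clamped to [0,1])
Closest point on segment: (-2.8, 18.6)
Distance: 30.317

30.317


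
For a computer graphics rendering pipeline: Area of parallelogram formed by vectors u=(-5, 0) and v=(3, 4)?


|u x v| = |(-5)*4 - 0*3|
= |(-20) - 0| = 20

20


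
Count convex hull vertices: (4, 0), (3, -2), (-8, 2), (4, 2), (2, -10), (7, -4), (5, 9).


Convex hull vertices (CCW): (-8, 2), (2, -10), (7, -4), (5, 9)
Count = 4

4


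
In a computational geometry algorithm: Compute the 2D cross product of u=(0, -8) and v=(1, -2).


u x v = u_x*v_y - u_y*v_x = 0*(-2) - (-8)*1
= 0 - (-8) = 8

8


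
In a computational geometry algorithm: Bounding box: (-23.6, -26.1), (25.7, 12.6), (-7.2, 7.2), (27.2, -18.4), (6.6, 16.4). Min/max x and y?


x range: [-23.6, 27.2]
y range: [-26.1, 16.4]
Bounding box: (-23.6,-26.1) to (27.2,16.4)

(-23.6,-26.1) to (27.2,16.4)


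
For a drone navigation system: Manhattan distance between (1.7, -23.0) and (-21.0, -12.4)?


|1.7-(-21)| + |(-23)-(-12.4)| = 22.7 + 10.6 = 33.3

33.3


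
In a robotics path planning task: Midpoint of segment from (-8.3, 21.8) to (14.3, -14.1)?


M = (((-8.3)+14.3)/2, (21.8+(-14.1))/2)
= (3, 3.85)

(3, 3.85)


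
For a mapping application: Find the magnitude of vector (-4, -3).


|u| = sqrt((-4)^2 + (-3)^2) = sqrt(25) = 5

5


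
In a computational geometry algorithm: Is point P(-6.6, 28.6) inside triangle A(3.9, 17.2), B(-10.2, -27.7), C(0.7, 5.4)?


Cross products: AB x AP = -632.19, BC x BP = 494.51, CA x CP = 160.38
All same sign? no

No, outside


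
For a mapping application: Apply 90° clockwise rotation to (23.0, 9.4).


90° CW: (x,y) -> (y, -x)
(23,9.4) -> (9.4, -23)

(9.4, -23)


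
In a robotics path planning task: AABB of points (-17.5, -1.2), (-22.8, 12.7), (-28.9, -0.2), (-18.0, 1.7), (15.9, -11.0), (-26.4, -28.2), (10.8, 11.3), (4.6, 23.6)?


x range: [-28.9, 15.9]
y range: [-28.2, 23.6]
Bounding box: (-28.9,-28.2) to (15.9,23.6)

(-28.9,-28.2) to (15.9,23.6)


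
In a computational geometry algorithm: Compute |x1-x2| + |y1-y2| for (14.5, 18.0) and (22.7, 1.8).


|14.5-22.7| + |18-1.8| = 8.2 + 16.2 = 24.4

24.4


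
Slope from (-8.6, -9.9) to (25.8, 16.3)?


slope = (y2-y1)/(x2-x1) = (16.3-(-9.9))/(25.8-(-8.6)) = 26.2/34.4 = 0.7616

0.7616


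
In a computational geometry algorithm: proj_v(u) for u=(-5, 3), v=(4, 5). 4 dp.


u.v = -5, |v| = sqrt(41) = 6.4031
Scalar projection = u.v / |v| = -5 / sqrt(41) = -0.7809

-0.7809


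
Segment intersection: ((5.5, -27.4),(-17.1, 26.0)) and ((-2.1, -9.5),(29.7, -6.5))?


Cross products: d1=-592.02, d2=1173.9, d3=1.3, d4=-1764.62
d1*d2 < 0 and d3*d4 < 0? yes

Yes, they intersect


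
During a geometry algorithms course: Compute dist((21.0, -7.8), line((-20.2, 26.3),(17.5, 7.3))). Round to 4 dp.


|cross product| = 502.77
|line direction| = sqrt(1782.29) = 42.2172
Distance = 502.77/sqrt(1782.29) = 11.9091

11.9091


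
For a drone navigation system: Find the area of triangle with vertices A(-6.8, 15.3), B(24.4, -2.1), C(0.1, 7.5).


Area = |x_A(y_B-y_C) + x_B(y_C-y_A) + x_C(y_A-y_B)|/2
= |65.28 + (-190.32) + 1.74|/2
= 123.3/2 = 61.65

61.65


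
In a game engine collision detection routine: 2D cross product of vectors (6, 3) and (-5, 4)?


u x v = u_x*v_y - u_y*v_x = 6*4 - 3*(-5)
= 24 - (-15) = 39

39


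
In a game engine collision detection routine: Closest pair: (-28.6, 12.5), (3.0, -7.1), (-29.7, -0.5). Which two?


d(P0,P1) = 37.1849, d(P0,P2) = 13.0465, d(P1,P2) = 33.3594
Closest: P0 and P2

Closest pair: (-28.6, 12.5) and (-29.7, -0.5), distance = 13.0465


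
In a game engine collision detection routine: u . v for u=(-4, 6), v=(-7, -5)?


u . v = u_x*v_x + u_y*v_y = (-4)*(-7) + 6*(-5)
= 28 + (-30) = -2

-2


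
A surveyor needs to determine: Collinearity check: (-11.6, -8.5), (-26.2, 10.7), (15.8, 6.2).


Cross product: ((-26.2)-(-11.6))*(6.2-(-8.5)) - (10.7-(-8.5))*(15.8-(-11.6))
= -740.7

No, not collinear


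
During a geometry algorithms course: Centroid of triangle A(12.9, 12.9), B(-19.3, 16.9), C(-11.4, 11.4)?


Centroid = ((x_A+x_B+x_C)/3, (y_A+y_B+y_C)/3)
= ((12.9+(-19.3)+(-11.4))/3, (12.9+16.9+11.4)/3)
= (-5.9333, 13.7333)

(-5.9333, 13.7333)


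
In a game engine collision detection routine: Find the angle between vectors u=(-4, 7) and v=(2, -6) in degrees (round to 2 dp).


u.v = -50, |u| = sqrt(65) = 8.0623, |v| = sqrt(40) = 6.3246
cos(theta) = u.v/(|u||v|) = -50/sqrt(2600) = -0.980581
theta = acos(-0.980581) = 168.69 degrees

168.69 degrees


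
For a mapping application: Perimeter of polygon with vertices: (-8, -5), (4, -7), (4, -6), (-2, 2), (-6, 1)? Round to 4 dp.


Sides: (-8, -5)->(4, -7): sqrt(148) = 12.165525, (4, -7)->(4, -6): sqrt(1) = 1, (4, -6)->(-2, 2): sqrt(100) = 10, (-2, 2)->(-6, 1): sqrt(17) = 4.123106, (-6, 1)->(-8, -5): sqrt(40) = 6.324555
Sum = 33.613186
Perimeter = 33.6132

33.6132


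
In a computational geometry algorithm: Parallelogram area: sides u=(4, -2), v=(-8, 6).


|u x v| = |4*6 - (-2)*(-8)|
= |24 - 16| = 8

8


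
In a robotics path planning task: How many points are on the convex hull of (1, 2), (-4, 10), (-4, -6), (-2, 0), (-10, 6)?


Convex hull vertices (CCW): (-10, 6), (-4, -6), (1, 2), (-4, 10)
Count = 4

4


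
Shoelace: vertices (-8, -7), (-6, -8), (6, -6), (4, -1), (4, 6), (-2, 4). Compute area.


Shoelace sum: ((-8)*(-8) - (-6)*(-7)) + ((-6)*(-6) - 6*(-8)) + (6*(-1) - 4*(-6)) + (4*6 - 4*(-1)) + (4*4 - (-2)*6) + ((-2)*(-7) - (-8)*4)
= 226
Area = |226|/2 = 113

113


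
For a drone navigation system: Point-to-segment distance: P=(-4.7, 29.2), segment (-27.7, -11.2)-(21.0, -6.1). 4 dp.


Project P onto AB: t = 0.5531 (clamped to [0,1])
Closest point on segment: (-0.7646, -8.3792)
Distance: 37.7848

37.7848


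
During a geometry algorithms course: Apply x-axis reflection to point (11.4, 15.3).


Reflection over x-axis: (x,y) -> (x,-y)
(11.4, 15.3) -> (11.4, -15.3)

(11.4, -15.3)


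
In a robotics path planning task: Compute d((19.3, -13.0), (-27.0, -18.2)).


dx=-46.3, dy=-5.2
d^2 = (-46.3)^2 + (-5.2)^2 = 2170.73
d = sqrt(2170.73) = 46.5911

46.5911


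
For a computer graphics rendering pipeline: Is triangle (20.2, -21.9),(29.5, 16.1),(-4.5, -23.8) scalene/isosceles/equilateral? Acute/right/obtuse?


Side lengths squared: AB^2=1530.49, BC^2=2748.01, CA^2=613.7
Sorted: [613.7, 1530.49, 2748.01]
By sides: Scalene, By angles: Obtuse

Scalene, Obtuse


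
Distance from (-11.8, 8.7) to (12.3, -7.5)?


dx=24.1, dy=-16.2
d^2 = 24.1^2 + (-16.2)^2 = 843.25
d = sqrt(843.25) = 29.0388

29.0388


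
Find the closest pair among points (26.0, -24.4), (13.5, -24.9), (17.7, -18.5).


d(P0,P1) = 12.51, d(P0,P2) = 10.1833, d(P1,P2) = 7.6551
Closest: P1 and P2

Closest pair: (13.5, -24.9) and (17.7, -18.5), distance = 7.6551


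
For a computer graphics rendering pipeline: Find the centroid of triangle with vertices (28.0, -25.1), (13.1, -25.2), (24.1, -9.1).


Centroid = ((x_A+x_B+x_C)/3, (y_A+y_B+y_C)/3)
= ((28+13.1+24.1)/3, ((-25.1)+(-25.2)+(-9.1))/3)
= (21.7333, -19.8)

(21.7333, -19.8)


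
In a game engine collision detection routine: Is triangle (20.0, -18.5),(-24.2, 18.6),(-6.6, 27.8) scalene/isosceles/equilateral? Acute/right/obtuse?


Side lengths squared: AB^2=3330.05, BC^2=394.4, CA^2=2851.25
Sorted: [394.4, 2851.25, 3330.05]
By sides: Scalene, By angles: Obtuse

Scalene, Obtuse


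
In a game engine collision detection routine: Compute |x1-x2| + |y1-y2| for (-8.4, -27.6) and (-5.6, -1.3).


|(-8.4)-(-5.6)| + |(-27.6)-(-1.3)| = 2.8 + 26.3 = 29.1

29.1


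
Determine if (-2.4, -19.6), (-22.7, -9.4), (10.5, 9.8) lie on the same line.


Cross product: ((-22.7)-(-2.4))*(9.8-(-19.6)) - ((-9.4)-(-19.6))*(10.5-(-2.4))
= -728.4

No, not collinear


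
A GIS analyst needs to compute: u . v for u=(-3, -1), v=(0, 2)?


u . v = u_x*v_x + u_y*v_y = (-3)*0 + (-1)*2
= 0 + (-2) = -2

-2


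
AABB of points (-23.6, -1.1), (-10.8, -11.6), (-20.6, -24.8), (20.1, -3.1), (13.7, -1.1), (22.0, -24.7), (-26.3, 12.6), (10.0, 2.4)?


x range: [-26.3, 22]
y range: [-24.8, 12.6]
Bounding box: (-26.3,-24.8) to (22,12.6)

(-26.3,-24.8) to (22,12.6)


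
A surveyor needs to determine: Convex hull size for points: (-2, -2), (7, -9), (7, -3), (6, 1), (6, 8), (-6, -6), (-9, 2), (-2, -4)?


Convex hull vertices (CCW): (-9, 2), (-6, -6), (7, -9), (7, -3), (6, 8)
Count = 5

5


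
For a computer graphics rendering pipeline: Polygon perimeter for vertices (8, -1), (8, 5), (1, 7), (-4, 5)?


Sides: (8, -1)->(8, 5): sqrt(36) = 6, (8, 5)->(1, 7): sqrt(53) = 7.28011, (1, 7)->(-4, 5): sqrt(29) = 5.385165, (-4, 5)->(8, -1): sqrt(180) = 13.416408
Sum = 32.081683
Perimeter = 32.0817

32.0817


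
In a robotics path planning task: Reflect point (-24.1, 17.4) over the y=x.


Reflection over y=x: (x,y) -> (y,x)
(-24.1, 17.4) -> (17.4, -24.1)

(17.4, -24.1)


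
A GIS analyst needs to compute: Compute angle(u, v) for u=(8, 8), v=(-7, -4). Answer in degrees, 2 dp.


u.v = -88, |u| = sqrt(128) = 11.3137, |v| = sqrt(65) = 8.0623
cos(theta) = u.v/(|u||v|) = -88/sqrt(8320) = -0.964764
theta = acos(-0.964764) = 164.74 degrees

164.74 degrees


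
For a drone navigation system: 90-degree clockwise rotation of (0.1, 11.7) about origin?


90° CW: (x,y) -> (y, -x)
(0.1,11.7) -> (11.7, -0.1)

(11.7, -0.1)


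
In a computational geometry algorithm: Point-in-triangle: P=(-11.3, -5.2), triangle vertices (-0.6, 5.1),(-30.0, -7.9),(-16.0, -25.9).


Cross products: AB x AP = 163.72, BC x BP = 374.4, CA x CP = 173.08
All same sign? yes

Yes, inside


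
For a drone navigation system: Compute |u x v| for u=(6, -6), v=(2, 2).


|u x v| = |6*2 - (-6)*2|
= |12 - (-12)| = 24

24


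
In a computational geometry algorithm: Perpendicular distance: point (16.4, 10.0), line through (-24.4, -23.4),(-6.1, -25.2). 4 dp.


|cross product| = 684.66
|line direction| = sqrt(338.13) = 18.3883
Distance = 684.66/sqrt(338.13) = 37.2334

37.2334


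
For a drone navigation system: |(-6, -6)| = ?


|u| = sqrt((-6)^2 + (-6)^2) = sqrt(72) = 8.4853

8.4853


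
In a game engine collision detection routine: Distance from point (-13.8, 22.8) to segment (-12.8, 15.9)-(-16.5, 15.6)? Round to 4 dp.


Project P onto AB: t = 0.1183 (clamped to [0,1])
Closest point on segment: (-13.2377, 15.8645)
Distance: 6.9582

6.9582


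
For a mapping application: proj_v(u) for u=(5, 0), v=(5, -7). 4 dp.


u.v = 25, |v| = sqrt(74) = 8.6023
Scalar projection = u.v / |v| = 25 / sqrt(74) = 2.9062

2.9062


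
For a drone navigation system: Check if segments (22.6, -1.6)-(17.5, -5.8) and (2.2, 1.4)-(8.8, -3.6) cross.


Cross products: d1=82.2, d2=28.98, d3=-100.98, d4=-47.76
d1*d2 < 0 and d3*d4 < 0? no

No, they don't intersect


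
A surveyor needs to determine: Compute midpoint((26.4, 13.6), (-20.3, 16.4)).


M = ((26.4+(-20.3))/2, (13.6+16.4)/2)
= (3.05, 15)

(3.05, 15)


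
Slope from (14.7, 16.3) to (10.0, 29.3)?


slope = (y2-y1)/(x2-x1) = (29.3-16.3)/(10-14.7) = 13/(-4.7) = -2.766

-2.766


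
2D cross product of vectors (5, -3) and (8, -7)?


u x v = u_x*v_y - u_y*v_x = 5*(-7) - (-3)*8
= (-35) - (-24) = -11

-11


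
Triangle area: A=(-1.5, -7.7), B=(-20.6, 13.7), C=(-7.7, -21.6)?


Area = |x_A(y_B-y_C) + x_B(y_C-y_A) + x_C(y_A-y_B)|/2
= |(-52.95) + 286.34 + 164.78|/2
= 398.17/2 = 199.085

199.085


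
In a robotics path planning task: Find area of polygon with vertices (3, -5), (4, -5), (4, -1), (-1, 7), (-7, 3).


Shoelace sum: (3*(-5) - 4*(-5)) + (4*(-1) - 4*(-5)) + (4*7 - (-1)*(-1)) + ((-1)*3 - (-7)*7) + ((-7)*(-5) - 3*3)
= 120
Area = |120|/2 = 60

60


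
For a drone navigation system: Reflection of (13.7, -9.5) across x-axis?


Reflection over x-axis: (x,y) -> (x,-y)
(13.7, -9.5) -> (13.7, 9.5)

(13.7, 9.5)


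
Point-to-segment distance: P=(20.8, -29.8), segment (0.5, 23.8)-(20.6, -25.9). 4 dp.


Project P onto AB: t = 1 (clamped to [0,1])
Closest point on segment: (20.6, -25.9)
Distance: 3.9051

3.9051


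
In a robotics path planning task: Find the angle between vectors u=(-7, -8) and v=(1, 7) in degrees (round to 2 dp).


u.v = -63, |u| = sqrt(113) = 10.6301, |v| = sqrt(50) = 7.0711
cos(theta) = u.v/(|u||v|) = -63/sqrt(5650) = -0.83814
theta = acos(-0.83814) = 146.94 degrees

146.94 degrees


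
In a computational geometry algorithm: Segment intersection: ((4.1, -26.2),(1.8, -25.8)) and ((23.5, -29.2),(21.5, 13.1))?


Cross products: d1=814.62, d2=911.11, d3=-0.86, d4=-97.35
d1*d2 < 0 and d3*d4 < 0? no

No, they don't intersect


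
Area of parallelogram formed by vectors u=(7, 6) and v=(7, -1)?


|u x v| = |7*(-1) - 6*7|
= |(-7) - 42| = 49

49


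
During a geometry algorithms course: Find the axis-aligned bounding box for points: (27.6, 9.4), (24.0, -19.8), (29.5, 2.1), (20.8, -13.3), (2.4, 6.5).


x range: [2.4, 29.5]
y range: [-19.8, 9.4]
Bounding box: (2.4,-19.8) to (29.5,9.4)

(2.4,-19.8) to (29.5,9.4)


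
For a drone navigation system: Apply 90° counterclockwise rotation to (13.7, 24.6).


90° CCW: (x,y) -> (-y, x)
(13.7,24.6) -> (-24.6, 13.7)

(-24.6, 13.7)


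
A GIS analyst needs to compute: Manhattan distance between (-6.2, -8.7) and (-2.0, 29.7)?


|(-6.2)-(-2)| + |(-8.7)-29.7| = 4.2 + 38.4 = 42.6

42.6


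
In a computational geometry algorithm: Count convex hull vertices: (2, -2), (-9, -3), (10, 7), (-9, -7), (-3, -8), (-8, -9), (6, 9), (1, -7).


Convex hull vertices (CCW): (-9, -7), (-8, -9), (-3, -8), (1, -7), (10, 7), (6, 9), (-9, -3)
Count = 7

7


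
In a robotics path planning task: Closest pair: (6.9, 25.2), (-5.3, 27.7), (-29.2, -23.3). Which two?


d(P0,P1) = 12.4535, d(P0,P2) = 60.4604, d(P1,P2) = 56.3224
Closest: P0 and P1

Closest pair: (6.9, 25.2) and (-5.3, 27.7), distance = 12.4535


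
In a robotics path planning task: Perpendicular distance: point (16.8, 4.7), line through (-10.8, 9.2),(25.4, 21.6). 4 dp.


|cross product| = 505.14
|line direction| = sqrt(1464.2) = 38.2649
Distance = 505.14/sqrt(1464.2) = 13.2011

13.2011


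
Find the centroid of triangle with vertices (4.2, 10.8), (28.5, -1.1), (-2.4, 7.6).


Centroid = ((x_A+x_B+x_C)/3, (y_A+y_B+y_C)/3)
= ((4.2+28.5+(-2.4))/3, (10.8+(-1.1)+7.6)/3)
= (10.1, 5.7667)

(10.1, 5.7667)


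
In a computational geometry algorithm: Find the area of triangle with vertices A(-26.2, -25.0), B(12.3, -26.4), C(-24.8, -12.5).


Area = |x_A(y_B-y_C) + x_B(y_C-y_A) + x_C(y_A-y_B)|/2
= |364.18 + 153.75 + (-34.72)|/2
= 483.21/2 = 241.605

241.605


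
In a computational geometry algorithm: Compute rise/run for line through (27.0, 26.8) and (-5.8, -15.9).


slope = (y2-y1)/(x2-x1) = ((-15.9)-26.8)/((-5.8)-27) = (-42.7)/(-32.8) = 1.3018

1.3018


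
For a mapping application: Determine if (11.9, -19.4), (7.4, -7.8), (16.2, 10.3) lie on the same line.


Cross product: (7.4-11.9)*(10.3-(-19.4)) - ((-7.8)-(-19.4))*(16.2-11.9)
= -183.53

No, not collinear


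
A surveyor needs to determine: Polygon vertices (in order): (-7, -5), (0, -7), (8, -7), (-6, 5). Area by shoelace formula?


Shoelace sum: ((-7)*(-7) - 0*(-5)) + (0*(-7) - 8*(-7)) + (8*5 - (-6)*(-7)) + ((-6)*(-5) - (-7)*5)
= 168
Area = |168|/2 = 84

84


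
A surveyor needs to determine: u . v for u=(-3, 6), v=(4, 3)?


u . v = u_x*v_x + u_y*v_y = (-3)*4 + 6*3
= (-12) + 18 = 6

6


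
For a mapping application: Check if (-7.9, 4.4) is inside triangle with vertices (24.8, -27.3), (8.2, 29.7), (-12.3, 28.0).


Cross products: AB x AP = 1337.68, BC x BP = 491.28, CA x CP = -632.24
All same sign? no

No, outside


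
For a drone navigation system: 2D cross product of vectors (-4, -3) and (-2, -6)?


u x v = u_x*v_y - u_y*v_x = (-4)*(-6) - (-3)*(-2)
= 24 - 6 = 18

18


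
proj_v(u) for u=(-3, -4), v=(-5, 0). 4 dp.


u.v = 15, |v| = sqrt(25) = 5
Scalar projection = u.v / |v| = 15 / sqrt(25) = 3

3


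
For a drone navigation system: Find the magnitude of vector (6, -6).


|u| = sqrt(6^2 + (-6)^2) = sqrt(72) = 8.4853

8.4853


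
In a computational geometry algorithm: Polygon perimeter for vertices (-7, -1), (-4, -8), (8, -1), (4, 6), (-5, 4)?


Sides: (-7, -1)->(-4, -8): sqrt(58) = 7.615773, (-4, -8)->(8, -1): sqrt(193) = 13.892444, (8, -1)->(4, 6): sqrt(65) = 8.062258, (4, 6)->(-5, 4): sqrt(85) = 9.219544, (-5, 4)->(-7, -1): sqrt(29) = 5.385165
Sum = 44.175184
Perimeter = 44.1752

44.1752


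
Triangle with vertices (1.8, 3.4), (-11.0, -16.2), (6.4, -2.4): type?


Side lengths squared: AB^2=548, BC^2=493.2, CA^2=54.8
Sorted: [54.8, 493.2, 548]
By sides: Scalene, By angles: Right

Scalene, Right


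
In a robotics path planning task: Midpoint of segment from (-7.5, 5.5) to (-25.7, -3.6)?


M = (((-7.5)+(-25.7))/2, (5.5+(-3.6))/2)
= (-16.6, 0.95)

(-16.6, 0.95)


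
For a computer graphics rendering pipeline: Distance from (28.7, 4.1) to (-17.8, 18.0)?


dx=-46.5, dy=13.9
d^2 = (-46.5)^2 + 13.9^2 = 2355.46
d = sqrt(2355.46) = 48.5331

48.5331


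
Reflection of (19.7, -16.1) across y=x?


Reflection over y=x: (x,y) -> (y,x)
(19.7, -16.1) -> (-16.1, 19.7)

(-16.1, 19.7)


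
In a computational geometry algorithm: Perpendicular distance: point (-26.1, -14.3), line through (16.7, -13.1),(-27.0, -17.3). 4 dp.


|cross product| = 127.32
|line direction| = sqrt(1927.33) = 43.9014
Distance = 127.32/sqrt(1927.33) = 2.9001

2.9001


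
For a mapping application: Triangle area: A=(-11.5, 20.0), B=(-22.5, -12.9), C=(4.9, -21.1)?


Area = |x_A(y_B-y_C) + x_B(y_C-y_A) + x_C(y_A-y_B)|/2
= |(-94.3) + 924.75 + 161.21|/2
= 991.66/2 = 495.83

495.83


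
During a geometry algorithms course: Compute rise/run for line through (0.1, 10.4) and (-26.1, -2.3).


slope = (y2-y1)/(x2-x1) = ((-2.3)-10.4)/((-26.1)-0.1) = (-12.7)/(-26.2) = 0.4847

0.4847


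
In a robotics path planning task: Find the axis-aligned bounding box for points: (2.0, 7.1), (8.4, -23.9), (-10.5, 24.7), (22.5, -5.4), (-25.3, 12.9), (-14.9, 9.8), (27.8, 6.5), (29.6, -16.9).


x range: [-25.3, 29.6]
y range: [-23.9, 24.7]
Bounding box: (-25.3,-23.9) to (29.6,24.7)

(-25.3,-23.9) to (29.6,24.7)


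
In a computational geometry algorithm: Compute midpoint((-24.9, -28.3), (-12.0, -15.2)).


M = (((-24.9)+(-12))/2, ((-28.3)+(-15.2))/2)
= (-18.45, -21.75)

(-18.45, -21.75)


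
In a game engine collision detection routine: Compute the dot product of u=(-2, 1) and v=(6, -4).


u . v = u_x*v_x + u_y*v_y = (-2)*6 + 1*(-4)
= (-12) + (-4) = -16

-16


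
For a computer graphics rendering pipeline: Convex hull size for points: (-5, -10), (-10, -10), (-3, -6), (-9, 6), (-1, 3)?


Convex hull vertices (CCW): (-10, -10), (-5, -10), (-3, -6), (-1, 3), (-9, 6)
Count = 5

5


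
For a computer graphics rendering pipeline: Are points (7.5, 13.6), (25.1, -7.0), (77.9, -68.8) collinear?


Cross product: (25.1-7.5)*((-68.8)-13.6) - ((-7)-13.6)*(77.9-7.5)
= 0

Yes, collinear


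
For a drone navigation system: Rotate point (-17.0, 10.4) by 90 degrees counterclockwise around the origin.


90° CCW: (x,y) -> (-y, x)
(-17,10.4) -> (-10.4, -17)

(-10.4, -17)


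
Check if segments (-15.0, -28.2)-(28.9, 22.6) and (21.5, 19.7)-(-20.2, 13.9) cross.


Cross products: d1=1785.73, d2=-78.01, d3=248.61, d4=2112.35
d1*d2 < 0 and d3*d4 < 0? no

No, they don't intersect


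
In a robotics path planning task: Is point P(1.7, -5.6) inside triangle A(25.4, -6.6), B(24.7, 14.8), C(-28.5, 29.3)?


Cross products: AB x AP = 506.48, BC x BP = 1418.78, CA x CP = -796.93
All same sign? no

No, outside


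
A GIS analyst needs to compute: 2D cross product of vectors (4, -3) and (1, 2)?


u x v = u_x*v_y - u_y*v_x = 4*2 - (-3)*1
= 8 - (-3) = 11

11


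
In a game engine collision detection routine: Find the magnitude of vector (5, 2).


|u| = sqrt(5^2 + 2^2) = sqrt(29) = 5.3852

5.3852


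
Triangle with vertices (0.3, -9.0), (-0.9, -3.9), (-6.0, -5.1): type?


Side lengths squared: AB^2=27.45, BC^2=27.45, CA^2=54.9
Sorted: [27.45, 27.45, 54.9]
By sides: Isosceles, By angles: Right

Isosceles, Right


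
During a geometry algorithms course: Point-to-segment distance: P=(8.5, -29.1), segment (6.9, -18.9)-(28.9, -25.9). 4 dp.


Project P onto AB: t = 0.2 (clamped to [0,1])
Closest point on segment: (11.3, -20.3)
Distance: 9.2347

9.2347


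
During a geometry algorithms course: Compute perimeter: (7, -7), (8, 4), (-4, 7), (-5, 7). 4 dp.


Sides: (7, -7)->(8, 4): sqrt(122) = 11.045361, (8, 4)->(-4, 7): sqrt(153) = 12.369317, (-4, 7)->(-5, 7): sqrt(1) = 1, (-5, 7)->(7, -7): sqrt(340) = 18.439089
Sum = 42.853767
Perimeter = 42.8538

42.8538


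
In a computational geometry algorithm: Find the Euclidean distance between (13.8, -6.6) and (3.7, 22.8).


dx=-10.1, dy=29.4
d^2 = (-10.1)^2 + 29.4^2 = 966.37
d = sqrt(966.37) = 31.0865

31.0865


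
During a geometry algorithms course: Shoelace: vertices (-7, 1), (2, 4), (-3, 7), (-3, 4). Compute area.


Shoelace sum: ((-7)*4 - 2*1) + (2*7 - (-3)*4) + ((-3)*4 - (-3)*7) + ((-3)*1 - (-7)*4)
= 30
Area = |30|/2 = 15

15


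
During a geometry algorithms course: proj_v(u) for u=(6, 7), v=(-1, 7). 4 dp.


u.v = 43, |v| = sqrt(50) = 7.0711
Scalar projection = u.v / |v| = 43 / sqrt(50) = 6.0811

6.0811


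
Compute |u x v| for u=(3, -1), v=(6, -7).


|u x v| = |3*(-7) - (-1)*6|
= |(-21) - (-6)| = 15

15


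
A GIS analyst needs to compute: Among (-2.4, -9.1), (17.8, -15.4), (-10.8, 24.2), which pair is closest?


d(P0,P1) = 21.1596, d(P0,P2) = 34.3431, d(P1,P2) = 48.8479
Closest: P0 and P1

Closest pair: (-2.4, -9.1) and (17.8, -15.4), distance = 21.1596


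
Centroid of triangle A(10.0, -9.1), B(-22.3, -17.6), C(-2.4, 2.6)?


Centroid = ((x_A+x_B+x_C)/3, (y_A+y_B+y_C)/3)
= ((10+(-22.3)+(-2.4))/3, ((-9.1)+(-17.6)+2.6)/3)
= (-4.9, -8.0333)

(-4.9, -8.0333)


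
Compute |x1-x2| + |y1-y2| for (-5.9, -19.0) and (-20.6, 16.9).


|(-5.9)-(-20.6)| + |(-19)-16.9| = 14.7 + 35.9 = 50.6

50.6


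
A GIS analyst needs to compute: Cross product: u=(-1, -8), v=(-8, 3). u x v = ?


u x v = u_x*v_y - u_y*v_x = (-1)*3 - (-8)*(-8)
= (-3) - 64 = -67

-67


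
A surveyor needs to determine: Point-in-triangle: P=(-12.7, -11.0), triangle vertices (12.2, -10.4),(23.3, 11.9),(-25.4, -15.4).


Cross products: AB x AP = 548.61, BC x BP = 132.43, CA x CP = 101.94
All same sign? yes

Yes, inside


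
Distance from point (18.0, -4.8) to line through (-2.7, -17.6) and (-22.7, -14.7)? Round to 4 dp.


|cross product| = 316.03
|line direction| = sqrt(408.41) = 20.2092
Distance = 316.03/sqrt(408.41) = 15.638

15.638


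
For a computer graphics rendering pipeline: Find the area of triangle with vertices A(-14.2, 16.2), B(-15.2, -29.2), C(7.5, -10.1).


Area = |x_A(y_B-y_C) + x_B(y_C-y_A) + x_C(y_A-y_B)|/2
= |271.22 + 399.76 + 340.5|/2
= 1011.48/2 = 505.74

505.74


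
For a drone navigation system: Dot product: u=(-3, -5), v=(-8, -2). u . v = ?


u . v = u_x*v_x + u_y*v_y = (-3)*(-8) + (-5)*(-2)
= 24 + 10 = 34

34


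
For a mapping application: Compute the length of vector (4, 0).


|u| = sqrt(4^2 + 0^2) = sqrt(16) = 4

4
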